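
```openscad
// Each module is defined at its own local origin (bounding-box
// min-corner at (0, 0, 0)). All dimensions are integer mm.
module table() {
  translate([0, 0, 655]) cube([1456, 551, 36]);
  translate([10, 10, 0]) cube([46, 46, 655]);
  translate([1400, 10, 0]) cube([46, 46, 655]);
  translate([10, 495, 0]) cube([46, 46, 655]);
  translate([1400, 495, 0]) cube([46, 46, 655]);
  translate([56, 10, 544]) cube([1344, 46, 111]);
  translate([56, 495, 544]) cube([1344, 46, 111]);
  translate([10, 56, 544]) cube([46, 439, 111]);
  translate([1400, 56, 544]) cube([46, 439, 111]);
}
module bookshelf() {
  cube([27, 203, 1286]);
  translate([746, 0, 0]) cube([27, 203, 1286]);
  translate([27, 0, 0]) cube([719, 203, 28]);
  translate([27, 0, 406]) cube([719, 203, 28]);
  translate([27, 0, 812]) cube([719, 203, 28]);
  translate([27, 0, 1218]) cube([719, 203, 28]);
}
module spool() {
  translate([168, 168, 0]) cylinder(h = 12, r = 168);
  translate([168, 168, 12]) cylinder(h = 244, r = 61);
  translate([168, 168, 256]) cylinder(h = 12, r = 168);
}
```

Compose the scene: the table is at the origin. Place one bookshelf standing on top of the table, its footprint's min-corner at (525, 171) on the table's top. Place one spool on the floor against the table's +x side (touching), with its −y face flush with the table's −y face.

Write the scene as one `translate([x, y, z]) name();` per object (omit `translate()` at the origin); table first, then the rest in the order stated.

table();
translate([525, 171, 691]) bookshelf();
translate([1456, 0, 0]) spool();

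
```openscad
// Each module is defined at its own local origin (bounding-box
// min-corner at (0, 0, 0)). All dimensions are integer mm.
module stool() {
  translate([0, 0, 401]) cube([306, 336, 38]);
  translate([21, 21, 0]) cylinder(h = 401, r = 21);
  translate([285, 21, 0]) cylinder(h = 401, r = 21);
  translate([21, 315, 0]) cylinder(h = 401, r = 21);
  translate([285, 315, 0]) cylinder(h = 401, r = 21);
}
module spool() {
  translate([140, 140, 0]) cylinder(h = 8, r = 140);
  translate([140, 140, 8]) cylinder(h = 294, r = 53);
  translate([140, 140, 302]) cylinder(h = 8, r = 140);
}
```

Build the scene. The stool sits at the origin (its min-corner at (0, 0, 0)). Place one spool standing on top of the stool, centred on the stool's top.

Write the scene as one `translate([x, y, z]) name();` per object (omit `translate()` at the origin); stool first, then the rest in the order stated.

stool();
translate([13, 28, 439]) spool();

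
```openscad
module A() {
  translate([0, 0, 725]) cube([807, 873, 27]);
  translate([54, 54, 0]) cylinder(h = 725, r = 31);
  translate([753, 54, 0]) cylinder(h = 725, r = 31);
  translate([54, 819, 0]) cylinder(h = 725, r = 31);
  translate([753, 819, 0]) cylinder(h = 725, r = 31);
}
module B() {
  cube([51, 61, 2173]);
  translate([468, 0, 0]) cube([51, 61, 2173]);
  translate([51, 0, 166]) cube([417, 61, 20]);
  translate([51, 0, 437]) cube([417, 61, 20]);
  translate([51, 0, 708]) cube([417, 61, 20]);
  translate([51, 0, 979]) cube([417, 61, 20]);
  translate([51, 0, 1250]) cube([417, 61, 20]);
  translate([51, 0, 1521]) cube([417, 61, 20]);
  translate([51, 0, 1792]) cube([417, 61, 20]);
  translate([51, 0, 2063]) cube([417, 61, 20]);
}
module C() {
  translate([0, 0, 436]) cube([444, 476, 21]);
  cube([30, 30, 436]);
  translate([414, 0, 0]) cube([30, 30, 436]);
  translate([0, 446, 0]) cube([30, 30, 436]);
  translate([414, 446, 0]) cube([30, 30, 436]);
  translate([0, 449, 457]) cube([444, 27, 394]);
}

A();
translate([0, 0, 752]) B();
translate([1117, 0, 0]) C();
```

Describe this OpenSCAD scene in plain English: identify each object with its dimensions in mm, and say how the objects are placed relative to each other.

A is a rectangular dining table. The top is 807×873×27 mm with its upper surface at z = 752 mm. It stands on four round legs of 62 mm diameter, each leg's bounding box inset 23 mm from the nearest pair of top edges, running from the floor to the underside of the top.

B is a straight ladder. Two 51×61 mm vertical rails, 2173 mm tall, stand 519 mm apart (outside-to-outside) with their front faces coplanar on the −y side. 8 rungs, each 61 mm deep and 20 mm tall, span between the inner faces of the rails, front faces flush with the rails. The lowest rung's underside is at z = 166 mm and rungs are spaced 271 mm apart (underside to underside).

C is a chair: 444×476 mm seat, 21 mm thick, top at z = 457 mm, on four 30 mm square corner legs flush with the seat edges. A 27 mm thick backrest slab spans the full seat width, extending 394 mm above the seat top, its back face flush with the seat's +y edge.

The ladder is on top of the table. The chair is on the floor beside the table on its +x side.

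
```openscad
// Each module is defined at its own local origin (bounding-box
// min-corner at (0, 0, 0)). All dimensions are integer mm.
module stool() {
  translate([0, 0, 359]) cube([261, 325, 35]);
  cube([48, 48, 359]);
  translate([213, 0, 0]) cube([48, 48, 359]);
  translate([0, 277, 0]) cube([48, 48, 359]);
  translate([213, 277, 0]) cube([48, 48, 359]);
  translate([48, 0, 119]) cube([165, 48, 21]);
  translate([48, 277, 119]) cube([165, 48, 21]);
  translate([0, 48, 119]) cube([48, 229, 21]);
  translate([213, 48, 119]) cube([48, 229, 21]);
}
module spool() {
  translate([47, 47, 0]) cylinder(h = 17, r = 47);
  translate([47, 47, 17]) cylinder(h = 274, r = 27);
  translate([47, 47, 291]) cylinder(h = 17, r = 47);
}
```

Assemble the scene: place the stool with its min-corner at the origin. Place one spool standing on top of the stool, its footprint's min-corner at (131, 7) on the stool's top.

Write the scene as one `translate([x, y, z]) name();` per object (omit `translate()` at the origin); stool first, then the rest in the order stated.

stool();
translate([131, 7, 394]) spool();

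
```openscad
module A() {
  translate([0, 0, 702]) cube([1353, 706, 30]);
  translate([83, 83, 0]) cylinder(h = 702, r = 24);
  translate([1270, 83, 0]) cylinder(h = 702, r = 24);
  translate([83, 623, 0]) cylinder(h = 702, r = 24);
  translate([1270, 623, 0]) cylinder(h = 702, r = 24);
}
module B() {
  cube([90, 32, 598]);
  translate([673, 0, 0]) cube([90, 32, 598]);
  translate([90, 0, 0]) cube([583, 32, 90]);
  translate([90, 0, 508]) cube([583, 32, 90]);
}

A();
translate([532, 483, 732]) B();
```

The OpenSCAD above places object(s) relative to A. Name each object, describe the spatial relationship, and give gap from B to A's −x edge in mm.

A is a table. B is a picture frame. The picture frame is on top of the table. The gap from the picture frame to the table's −x edge is 532 mm.

The picture frame's min-x is at 532; the table's min-x is 0; gap = 532 mm.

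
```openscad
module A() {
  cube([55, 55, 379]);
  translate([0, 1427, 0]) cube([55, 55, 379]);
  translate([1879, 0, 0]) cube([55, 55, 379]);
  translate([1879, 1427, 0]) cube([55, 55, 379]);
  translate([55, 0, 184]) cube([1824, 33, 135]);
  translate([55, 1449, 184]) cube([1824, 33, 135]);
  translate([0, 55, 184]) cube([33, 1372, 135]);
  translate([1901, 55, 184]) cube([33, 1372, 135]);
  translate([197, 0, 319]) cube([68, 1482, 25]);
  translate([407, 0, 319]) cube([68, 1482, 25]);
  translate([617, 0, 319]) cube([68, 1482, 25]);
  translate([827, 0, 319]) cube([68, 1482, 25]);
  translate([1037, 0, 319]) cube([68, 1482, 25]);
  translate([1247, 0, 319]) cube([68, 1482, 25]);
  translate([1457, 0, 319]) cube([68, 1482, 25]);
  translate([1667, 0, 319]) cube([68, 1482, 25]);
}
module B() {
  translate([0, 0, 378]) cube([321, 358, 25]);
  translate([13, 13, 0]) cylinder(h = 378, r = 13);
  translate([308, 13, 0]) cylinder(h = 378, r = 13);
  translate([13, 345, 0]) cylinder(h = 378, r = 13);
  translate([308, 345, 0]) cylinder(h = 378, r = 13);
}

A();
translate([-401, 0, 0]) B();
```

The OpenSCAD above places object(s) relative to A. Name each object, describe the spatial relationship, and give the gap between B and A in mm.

A is a bed frame. B is a stool. The stool is on the floor beside the bed frame on its −x side. The gap between the stool and the bed frame is 80 mm.

The stool's nearest face is 80 mm from the bed frame's −x face.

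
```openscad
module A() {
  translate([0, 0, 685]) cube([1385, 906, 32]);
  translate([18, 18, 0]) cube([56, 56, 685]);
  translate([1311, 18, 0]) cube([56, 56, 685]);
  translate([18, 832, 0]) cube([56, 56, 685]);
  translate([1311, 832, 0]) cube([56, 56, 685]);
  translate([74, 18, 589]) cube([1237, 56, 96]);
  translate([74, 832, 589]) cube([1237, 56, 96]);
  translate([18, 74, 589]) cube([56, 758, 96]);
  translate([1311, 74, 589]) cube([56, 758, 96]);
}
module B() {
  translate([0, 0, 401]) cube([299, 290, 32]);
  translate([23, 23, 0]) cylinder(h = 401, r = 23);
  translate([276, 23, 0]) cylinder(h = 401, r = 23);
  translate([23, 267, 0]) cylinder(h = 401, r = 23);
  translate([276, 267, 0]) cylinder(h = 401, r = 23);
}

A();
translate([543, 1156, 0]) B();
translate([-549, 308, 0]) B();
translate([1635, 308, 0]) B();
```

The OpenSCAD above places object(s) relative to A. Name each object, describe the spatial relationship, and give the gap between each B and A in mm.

Each stool's nearest face is 250 mm from the table's bounding box.

A is a table. B is a stool. Three stools sit around the table at the +y, −x, +x sides. The gap between each stool and the table is 250 mm.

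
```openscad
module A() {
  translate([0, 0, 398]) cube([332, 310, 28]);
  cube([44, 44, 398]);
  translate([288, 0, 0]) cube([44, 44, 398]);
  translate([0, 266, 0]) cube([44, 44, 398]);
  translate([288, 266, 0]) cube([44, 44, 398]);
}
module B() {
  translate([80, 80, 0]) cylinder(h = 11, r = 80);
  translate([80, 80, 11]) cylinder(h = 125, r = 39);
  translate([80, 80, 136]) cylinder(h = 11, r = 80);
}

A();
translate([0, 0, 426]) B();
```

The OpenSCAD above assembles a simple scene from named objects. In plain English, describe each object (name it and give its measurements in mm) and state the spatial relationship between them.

A is a four-legged stool. The seat is a 332×310×28 mm slab whose top surface is at z = 426 mm; four square legs, each 44×44 mm in cross-section, run from the floor (z = 0) to the underside of the seat, each flush with a corner of the seat.

B is a spool: two coaxial disc flanges of radius 80 mm and thickness 11 mm, joined by a core cylinder of radius 39 mm and height 125 mm. The lower flange rests on z = 0 and the three cylinders share a vertical axis.

The spool is on top of the stool.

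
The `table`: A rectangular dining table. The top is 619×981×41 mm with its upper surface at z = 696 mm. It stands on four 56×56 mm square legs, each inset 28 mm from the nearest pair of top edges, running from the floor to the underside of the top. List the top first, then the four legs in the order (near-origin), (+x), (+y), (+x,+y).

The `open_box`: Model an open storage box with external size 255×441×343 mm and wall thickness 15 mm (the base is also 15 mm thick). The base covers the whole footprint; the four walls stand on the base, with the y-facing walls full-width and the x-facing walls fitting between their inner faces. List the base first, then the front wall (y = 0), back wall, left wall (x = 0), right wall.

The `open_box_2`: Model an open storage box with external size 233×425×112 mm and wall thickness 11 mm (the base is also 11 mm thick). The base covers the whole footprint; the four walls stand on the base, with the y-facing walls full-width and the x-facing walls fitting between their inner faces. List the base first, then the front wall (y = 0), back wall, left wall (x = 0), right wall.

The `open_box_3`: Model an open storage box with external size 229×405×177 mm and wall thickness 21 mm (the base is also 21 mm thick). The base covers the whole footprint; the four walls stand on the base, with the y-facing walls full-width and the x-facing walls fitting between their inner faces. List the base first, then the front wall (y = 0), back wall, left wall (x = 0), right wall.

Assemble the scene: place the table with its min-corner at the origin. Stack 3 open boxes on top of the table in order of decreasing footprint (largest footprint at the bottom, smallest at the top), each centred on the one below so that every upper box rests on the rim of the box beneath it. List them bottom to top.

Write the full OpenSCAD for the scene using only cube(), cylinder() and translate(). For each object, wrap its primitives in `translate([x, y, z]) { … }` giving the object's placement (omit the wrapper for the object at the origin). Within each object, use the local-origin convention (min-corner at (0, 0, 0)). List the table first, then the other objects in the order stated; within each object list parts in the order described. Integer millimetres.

translate([0, 0, 655]) cube([619, 981, 41]);
translate([28, 28, 0]) cube([56, 56, 655]);
translate([535, 28, 0]) cube([56, 56, 655]);
translate([28, 897, 0]) cube([56, 56, 655]);
translate([535, 897, 0]) cube([56, 56, 655]);
translate([182, 270, 696]) {
  cube([255, 441, 15]);
  translate([0, 0, 15]) cube([255, 15, 328]);
  translate([0, 426, 15]) cube([255, 15, 328]);
  translate([0, 15, 15]) cube([15, 411, 328]);
  translate([240, 15, 15]) cube([15, 411, 328]);
}
translate([193, 278, 1039]) {
  cube([233, 425, 11]);
  translate([0, 0, 11]) cube([233, 11, 101]);
  translate([0, 414, 11]) cube([233, 11, 101]);
  translate([0, 11, 11]) cube([11, 403, 101]);
  translate([222, 11, 11]) cube([11, 403, 101]);
}
translate([195, 288, 1151]) {
  cube([229, 405, 21]);
  translate([0, 0, 21]) cube([229, 21, 156]);
  translate([0, 384, 21]) cube([229, 21, 156]);
  translate([0, 21, 21]) cube([21, 363, 156]);
  translate([208, 21, 21]) cube([21, 363, 156]);
}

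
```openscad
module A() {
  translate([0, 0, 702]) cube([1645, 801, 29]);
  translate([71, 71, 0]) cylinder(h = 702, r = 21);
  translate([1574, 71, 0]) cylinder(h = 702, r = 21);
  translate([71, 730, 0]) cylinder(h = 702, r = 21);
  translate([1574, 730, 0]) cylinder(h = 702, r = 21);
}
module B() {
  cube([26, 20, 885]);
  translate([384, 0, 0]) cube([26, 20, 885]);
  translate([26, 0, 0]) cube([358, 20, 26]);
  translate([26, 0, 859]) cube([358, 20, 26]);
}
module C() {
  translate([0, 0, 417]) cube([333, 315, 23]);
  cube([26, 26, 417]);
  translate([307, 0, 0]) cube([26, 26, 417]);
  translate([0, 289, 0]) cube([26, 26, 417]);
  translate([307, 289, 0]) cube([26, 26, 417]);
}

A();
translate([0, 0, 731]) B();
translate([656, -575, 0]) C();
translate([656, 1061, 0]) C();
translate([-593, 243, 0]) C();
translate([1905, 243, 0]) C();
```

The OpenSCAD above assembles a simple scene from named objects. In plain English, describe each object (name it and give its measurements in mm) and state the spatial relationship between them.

A is a rectangular dining table. The top is 1645×801×29 mm with its upper surface at z = 731 mm. It stands on four round legs of 42 mm diameter, each leg's bounding box inset 50 mm from the nearest pair of top edges, running from the floor to the underside of the top.

B is a picture frame with a 358×833 mm rectangular opening (x by z) and a uniform 26 mm border on every side. Frame depth is 20 mm along y. It is built from two vertical stiles running the full outside height and two horizontal rails spanning the gap between the stiles.

C is a simple wooden stool: a rectangular seat 333 mm (x) by 315 mm (y), 23 mm thick, top face at z = 440 mm, on four square legs, each 26×26 mm in cross-section. The legs rest on z = 0, each flush with a corner of the seat.

The picture frame is on top of the table. Four stools sit around the table at the −y, +y, −x, +x sides.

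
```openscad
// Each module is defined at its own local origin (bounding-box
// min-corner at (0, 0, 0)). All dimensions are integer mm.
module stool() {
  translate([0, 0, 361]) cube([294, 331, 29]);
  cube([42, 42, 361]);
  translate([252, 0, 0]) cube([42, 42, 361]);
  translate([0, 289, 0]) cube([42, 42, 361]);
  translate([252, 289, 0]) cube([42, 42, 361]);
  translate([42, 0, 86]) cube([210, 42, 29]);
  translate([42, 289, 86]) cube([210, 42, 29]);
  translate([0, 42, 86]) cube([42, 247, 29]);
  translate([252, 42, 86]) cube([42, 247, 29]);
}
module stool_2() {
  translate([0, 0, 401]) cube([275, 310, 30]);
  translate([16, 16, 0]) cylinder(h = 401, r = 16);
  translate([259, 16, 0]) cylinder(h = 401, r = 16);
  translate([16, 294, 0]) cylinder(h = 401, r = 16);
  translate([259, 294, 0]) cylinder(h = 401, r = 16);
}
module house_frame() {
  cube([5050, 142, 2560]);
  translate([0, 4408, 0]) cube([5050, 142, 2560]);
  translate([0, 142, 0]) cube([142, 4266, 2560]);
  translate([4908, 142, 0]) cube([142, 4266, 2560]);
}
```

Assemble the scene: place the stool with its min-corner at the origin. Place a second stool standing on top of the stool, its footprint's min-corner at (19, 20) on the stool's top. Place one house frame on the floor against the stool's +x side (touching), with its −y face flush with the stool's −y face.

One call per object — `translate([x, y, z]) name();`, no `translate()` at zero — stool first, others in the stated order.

stool();
translate([19, 20, 390]) stool_2();
translate([294, 0, 0]) house_frame();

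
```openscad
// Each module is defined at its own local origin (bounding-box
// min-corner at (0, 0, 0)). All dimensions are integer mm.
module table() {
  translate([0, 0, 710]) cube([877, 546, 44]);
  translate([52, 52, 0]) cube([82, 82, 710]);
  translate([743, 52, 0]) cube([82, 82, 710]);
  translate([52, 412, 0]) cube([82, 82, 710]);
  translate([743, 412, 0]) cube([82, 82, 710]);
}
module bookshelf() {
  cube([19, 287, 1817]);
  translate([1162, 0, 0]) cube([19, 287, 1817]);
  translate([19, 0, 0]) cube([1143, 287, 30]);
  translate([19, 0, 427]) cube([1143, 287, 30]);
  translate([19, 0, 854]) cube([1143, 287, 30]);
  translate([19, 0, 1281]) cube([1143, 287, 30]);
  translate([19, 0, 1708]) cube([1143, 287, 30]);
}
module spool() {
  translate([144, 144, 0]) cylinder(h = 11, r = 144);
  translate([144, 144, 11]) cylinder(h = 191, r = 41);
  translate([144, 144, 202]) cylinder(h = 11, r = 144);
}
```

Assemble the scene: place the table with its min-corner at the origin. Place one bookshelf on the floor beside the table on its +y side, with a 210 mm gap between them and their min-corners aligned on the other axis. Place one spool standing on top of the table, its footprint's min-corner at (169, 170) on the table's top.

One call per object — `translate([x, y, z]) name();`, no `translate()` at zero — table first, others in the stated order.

table();
translate([0, 756, 0]) bookshelf();
translate([169, 170, 754]) spool();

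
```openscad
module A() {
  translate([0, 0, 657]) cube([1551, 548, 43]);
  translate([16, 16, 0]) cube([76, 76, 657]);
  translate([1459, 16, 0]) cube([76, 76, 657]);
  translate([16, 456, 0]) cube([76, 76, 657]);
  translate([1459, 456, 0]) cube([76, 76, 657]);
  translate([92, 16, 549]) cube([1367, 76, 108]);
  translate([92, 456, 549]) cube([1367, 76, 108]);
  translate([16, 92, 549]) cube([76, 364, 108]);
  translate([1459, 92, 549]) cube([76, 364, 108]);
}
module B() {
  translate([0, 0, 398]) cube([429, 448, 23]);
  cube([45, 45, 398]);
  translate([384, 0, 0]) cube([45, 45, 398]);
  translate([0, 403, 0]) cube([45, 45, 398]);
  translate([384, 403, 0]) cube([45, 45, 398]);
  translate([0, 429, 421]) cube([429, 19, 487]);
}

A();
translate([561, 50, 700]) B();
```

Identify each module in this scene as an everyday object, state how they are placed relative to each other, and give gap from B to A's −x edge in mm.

A is a table. B is a chair. The chair is on top of the table, centred. The gap from the chair to the table's −x edge is 561 mm.

The chair's min-x is at 561; the table's min-x is 0; gap = 561 mm.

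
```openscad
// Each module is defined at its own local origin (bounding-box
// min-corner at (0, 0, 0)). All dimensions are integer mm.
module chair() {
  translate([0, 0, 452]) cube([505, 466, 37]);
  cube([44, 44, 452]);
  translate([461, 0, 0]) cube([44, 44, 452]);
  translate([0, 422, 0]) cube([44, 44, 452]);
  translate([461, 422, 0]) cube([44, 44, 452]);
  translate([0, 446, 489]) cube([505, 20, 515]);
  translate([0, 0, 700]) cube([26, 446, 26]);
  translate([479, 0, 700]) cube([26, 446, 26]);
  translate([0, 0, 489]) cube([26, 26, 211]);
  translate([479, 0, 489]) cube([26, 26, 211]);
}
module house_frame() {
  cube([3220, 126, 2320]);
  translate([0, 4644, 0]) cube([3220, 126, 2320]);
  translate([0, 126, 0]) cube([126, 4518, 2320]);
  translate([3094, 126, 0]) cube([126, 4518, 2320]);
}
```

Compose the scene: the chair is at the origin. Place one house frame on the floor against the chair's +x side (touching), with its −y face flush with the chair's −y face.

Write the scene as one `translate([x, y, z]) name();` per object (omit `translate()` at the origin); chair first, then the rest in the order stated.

chair();
translate([505, 0, 0]) house_frame();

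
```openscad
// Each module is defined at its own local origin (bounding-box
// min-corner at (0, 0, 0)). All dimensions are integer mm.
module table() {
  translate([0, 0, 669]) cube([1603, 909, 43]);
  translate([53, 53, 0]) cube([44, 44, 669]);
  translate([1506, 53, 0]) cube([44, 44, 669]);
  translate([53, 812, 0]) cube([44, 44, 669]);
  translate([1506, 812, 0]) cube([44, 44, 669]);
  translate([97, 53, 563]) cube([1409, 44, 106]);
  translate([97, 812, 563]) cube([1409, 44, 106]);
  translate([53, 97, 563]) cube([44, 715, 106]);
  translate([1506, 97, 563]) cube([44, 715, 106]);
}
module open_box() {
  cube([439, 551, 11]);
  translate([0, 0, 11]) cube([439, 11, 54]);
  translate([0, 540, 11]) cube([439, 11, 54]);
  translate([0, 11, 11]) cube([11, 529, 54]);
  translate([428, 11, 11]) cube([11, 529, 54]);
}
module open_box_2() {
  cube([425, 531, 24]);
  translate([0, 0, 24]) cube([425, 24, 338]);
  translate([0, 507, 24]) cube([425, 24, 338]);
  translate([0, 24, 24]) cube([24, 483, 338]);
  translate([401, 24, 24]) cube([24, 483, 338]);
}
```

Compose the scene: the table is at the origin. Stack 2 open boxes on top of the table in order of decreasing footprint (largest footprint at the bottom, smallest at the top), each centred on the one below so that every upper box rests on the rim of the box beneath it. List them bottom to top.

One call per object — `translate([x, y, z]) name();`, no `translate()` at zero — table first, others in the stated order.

table();
translate([582, 179, 712]) open_box();
translate([589, 189, 777]) open_box_2();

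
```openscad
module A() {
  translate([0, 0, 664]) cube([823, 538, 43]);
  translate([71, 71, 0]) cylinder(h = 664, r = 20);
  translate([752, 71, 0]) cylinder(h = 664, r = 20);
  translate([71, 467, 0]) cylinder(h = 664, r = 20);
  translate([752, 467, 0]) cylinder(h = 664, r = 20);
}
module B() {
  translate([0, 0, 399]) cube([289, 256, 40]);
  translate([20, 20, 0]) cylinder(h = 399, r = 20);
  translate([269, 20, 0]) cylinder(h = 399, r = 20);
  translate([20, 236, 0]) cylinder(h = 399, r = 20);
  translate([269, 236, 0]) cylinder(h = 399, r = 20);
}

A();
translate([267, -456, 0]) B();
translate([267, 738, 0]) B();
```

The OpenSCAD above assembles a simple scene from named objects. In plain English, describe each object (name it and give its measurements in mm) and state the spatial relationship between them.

A is a table: top 823 mm (x) × 538 mm (y), 43 mm thick, upper face at z = 707 mm, on four round legs of 40 mm diameter, each leg's bounding box inset 51 mm from the nearest pair of top edges, running from z = 0 to the bottom of the top.

B is a simple wooden stool: a rectangular seat 289 mm (x) by 256 mm (y), 40 mm thick, top face at z = 439 mm, on four round legs, each 40 mm in diameter. The legs rest on z = 0, each leg's axis is inset half a diameter from the nearest pair of seat edges (so the leg's bounding box is flush with the corner).

Two stools sit around the table at the −y, +y sides.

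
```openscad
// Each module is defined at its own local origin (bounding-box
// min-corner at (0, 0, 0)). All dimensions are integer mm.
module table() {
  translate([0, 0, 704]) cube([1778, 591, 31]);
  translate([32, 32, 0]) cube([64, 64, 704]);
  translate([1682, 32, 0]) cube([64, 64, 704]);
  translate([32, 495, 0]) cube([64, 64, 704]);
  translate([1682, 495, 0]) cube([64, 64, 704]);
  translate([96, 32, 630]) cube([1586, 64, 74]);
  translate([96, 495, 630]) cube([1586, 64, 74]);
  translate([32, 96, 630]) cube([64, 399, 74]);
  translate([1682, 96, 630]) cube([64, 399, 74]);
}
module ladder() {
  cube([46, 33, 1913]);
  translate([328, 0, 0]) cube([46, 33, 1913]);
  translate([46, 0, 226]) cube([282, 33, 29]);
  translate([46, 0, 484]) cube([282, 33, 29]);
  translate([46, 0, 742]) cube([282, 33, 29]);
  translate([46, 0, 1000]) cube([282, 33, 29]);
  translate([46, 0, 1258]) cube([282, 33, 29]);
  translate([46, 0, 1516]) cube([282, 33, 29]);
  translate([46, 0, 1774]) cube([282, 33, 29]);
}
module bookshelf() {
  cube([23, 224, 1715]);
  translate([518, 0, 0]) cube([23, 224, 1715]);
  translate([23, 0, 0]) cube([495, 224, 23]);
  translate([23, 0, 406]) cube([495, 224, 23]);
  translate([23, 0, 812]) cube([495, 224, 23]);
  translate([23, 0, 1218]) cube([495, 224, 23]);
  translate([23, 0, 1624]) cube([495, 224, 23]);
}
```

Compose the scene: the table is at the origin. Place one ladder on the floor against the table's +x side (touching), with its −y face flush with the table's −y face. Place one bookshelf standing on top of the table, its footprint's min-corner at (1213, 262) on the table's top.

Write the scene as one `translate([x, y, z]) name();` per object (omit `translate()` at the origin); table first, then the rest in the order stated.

table();
translate([1778, 0, 0]) ladder();
translate([1213, 262, 735]) bookshelf();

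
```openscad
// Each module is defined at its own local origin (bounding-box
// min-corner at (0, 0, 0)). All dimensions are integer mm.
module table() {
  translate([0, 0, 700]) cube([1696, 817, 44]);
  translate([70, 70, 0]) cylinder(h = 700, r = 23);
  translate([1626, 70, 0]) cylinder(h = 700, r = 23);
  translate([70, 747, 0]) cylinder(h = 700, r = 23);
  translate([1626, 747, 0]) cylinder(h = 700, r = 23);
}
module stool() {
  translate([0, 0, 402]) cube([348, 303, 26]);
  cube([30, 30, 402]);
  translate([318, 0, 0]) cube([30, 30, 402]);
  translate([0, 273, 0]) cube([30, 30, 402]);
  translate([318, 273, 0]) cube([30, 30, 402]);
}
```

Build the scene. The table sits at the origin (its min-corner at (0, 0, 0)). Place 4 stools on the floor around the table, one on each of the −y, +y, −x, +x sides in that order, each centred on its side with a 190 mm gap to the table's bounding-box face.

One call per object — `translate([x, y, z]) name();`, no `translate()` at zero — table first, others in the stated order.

table();
translate([674, -493, 0]) stool();
translate([674, 1007, 0]) stool();
translate([-538, 257, 0]) stool();
translate([1886, 257, 0]) stool();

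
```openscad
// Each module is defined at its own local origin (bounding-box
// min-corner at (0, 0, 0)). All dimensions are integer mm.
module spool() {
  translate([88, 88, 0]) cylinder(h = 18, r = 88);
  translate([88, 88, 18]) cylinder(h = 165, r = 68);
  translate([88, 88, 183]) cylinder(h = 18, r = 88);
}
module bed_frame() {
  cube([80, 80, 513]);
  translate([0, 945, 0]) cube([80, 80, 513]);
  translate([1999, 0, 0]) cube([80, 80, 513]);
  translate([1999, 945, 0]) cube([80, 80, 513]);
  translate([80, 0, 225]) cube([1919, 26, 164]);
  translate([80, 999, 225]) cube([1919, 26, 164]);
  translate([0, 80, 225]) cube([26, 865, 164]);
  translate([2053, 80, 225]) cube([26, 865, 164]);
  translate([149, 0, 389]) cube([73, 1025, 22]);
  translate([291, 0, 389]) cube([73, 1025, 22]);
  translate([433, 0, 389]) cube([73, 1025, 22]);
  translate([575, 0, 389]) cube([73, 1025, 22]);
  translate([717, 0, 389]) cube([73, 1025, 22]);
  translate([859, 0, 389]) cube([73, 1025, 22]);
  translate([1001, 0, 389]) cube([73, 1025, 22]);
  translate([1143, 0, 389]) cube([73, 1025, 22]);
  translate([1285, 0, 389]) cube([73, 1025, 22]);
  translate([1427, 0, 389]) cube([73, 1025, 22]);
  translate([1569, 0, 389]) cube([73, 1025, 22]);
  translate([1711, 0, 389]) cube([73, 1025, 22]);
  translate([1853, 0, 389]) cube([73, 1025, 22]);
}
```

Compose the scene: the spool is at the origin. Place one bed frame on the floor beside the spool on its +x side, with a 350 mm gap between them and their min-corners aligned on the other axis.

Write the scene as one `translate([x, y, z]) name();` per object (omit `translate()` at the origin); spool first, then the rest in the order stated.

spool();
translate([526, 0, 0]) bed_frame();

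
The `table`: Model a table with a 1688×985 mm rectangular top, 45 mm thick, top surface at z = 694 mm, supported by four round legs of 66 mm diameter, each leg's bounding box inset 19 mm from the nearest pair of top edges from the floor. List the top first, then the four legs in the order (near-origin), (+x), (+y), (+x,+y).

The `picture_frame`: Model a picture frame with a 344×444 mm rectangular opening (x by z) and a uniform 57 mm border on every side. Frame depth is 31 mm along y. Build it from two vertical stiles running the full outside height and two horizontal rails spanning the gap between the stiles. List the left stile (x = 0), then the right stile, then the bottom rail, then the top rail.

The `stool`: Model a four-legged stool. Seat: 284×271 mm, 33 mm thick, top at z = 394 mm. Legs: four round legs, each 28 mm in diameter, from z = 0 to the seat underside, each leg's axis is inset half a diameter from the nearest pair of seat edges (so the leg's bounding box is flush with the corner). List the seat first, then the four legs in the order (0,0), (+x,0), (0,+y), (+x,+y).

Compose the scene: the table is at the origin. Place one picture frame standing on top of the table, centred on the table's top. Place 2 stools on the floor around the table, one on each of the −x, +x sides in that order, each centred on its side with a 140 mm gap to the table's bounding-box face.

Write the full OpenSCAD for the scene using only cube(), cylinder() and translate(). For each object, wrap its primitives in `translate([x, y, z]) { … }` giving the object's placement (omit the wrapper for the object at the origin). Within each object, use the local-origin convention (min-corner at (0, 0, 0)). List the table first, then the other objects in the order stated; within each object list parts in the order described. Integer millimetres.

translate([0, 0, 649]) cube([1688, 985, 45]);
translate([52, 52, 0]) cylinder(h = 649, r = 33);
translate([1636, 52, 0]) cylinder(h = 649, r = 33);
translate([52, 933, 0]) cylinder(h = 649, r = 33);
translate([1636, 933, 0]) cylinder(h = 649, r = 33);
translate([615, 477, 694]) {
  cube([57, 31, 558]);
  translate([401, 0, 0]) cube([57, 31, 558]);
  translate([57, 0, 0]) cube([344, 31, 57]);
  translate([57, 0, 501]) cube([344, 31, 57]);
}
translate([-424, 357, 0]) {
  translate([0, 0, 361]) cube([284, 271, 33]);
  translate([14, 14, 0]) cylinder(h = 361, r = 14);
  translate([270, 14, 0]) cylinder(h = 361, r = 14);
  translate([14, 257, 0]) cylinder(h = 361, r = 14);
  translate([270, 257, 0]) cylinder(h = 361, r = 14);
}
translate([1828, 357, 0]) {
  translate([0, 0, 361]) cube([284, 271, 33]);
  translate([14, 14, 0]) cylinder(h = 361, r = 14);
  translate([270, 14, 0]) cylinder(h = 361, r = 14);
  translate([14, 257, 0]) cylinder(h = 361, r = 14);
  translate([270, 257, 0]) cylinder(h = 361, r = 14);
}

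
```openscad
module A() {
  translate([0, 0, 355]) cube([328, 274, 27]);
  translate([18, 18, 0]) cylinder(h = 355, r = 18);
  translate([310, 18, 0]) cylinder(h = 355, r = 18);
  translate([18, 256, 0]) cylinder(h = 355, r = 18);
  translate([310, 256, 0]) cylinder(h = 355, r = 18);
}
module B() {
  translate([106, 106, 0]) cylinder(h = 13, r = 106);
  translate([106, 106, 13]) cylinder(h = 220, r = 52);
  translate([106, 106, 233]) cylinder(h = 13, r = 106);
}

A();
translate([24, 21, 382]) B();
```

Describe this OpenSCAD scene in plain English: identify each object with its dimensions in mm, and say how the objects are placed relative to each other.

A is a four-legged stool. The seat is 328×274 mm, 27 mm thick, top at z = 382 mm. It stands on four round legs, each 36 mm in diameter, from z = 0 to the seat underside, each leg's axis is inset half a diameter from the nearest pair of seat edges (so the leg's bounding box is flush with the corner).

B is a spool: two coaxial disc flanges of radius 106 mm and thickness 13 mm, joined by a core cylinder of radius 52 mm and height 220 mm. The lower flange rests on z = 0 and the three cylinders share a vertical axis.

The spool is on top of the stool.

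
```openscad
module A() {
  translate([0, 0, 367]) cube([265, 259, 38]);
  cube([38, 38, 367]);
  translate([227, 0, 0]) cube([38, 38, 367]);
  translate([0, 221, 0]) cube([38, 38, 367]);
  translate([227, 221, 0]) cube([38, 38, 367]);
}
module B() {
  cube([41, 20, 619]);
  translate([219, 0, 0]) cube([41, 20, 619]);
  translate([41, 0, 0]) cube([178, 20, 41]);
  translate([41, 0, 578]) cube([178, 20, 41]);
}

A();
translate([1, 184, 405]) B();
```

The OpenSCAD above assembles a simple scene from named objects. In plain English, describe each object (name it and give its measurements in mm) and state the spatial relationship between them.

A is a four-legged stool. The seat is a 265×259×38 mm slab whose top surface is at z = 405 mm; four square legs, each 38×38 mm in cross-section, run from the floor (z = 0) to the underside of the seat, each flush with a corner of the seat.

B is a rectangular picture frame lying in the x–z plane (depth along y). The opening is 178 mm wide (x) by 537 mm tall (z), surrounded by a border 41 mm wide on all four sides. The frame is 20 mm deep and is made of two full-height vertical stiles with two horizontal rails fitted between them.

The picture frame is on top of the stool.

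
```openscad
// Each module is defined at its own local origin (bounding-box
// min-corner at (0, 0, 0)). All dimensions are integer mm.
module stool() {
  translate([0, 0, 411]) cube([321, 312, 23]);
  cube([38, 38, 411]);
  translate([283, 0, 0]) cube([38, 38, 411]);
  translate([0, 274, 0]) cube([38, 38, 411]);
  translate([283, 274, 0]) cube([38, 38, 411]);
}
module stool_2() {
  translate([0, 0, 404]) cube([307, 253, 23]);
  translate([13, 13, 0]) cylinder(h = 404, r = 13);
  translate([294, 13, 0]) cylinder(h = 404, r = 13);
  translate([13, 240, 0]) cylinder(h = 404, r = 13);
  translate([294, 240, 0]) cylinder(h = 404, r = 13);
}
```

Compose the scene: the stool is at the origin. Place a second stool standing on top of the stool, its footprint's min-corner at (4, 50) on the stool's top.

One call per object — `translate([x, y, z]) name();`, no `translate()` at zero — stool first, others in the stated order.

stool();
translate([4, 50, 434]) stool_2();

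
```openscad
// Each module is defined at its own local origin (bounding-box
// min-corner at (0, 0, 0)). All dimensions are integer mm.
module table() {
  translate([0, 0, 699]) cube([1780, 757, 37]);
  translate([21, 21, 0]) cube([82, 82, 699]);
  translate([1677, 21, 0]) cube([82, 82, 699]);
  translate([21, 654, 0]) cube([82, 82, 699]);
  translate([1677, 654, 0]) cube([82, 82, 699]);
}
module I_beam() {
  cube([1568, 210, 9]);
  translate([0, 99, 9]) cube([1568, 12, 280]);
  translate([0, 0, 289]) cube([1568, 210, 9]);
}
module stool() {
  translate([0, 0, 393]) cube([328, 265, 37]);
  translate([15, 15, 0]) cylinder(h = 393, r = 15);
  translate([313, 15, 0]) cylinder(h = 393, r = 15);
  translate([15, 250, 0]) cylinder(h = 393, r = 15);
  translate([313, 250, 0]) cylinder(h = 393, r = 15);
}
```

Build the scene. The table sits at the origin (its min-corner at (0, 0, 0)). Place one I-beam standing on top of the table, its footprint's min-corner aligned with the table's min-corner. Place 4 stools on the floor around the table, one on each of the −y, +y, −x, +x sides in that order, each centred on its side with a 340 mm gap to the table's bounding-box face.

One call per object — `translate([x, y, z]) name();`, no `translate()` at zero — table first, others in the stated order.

table();
translate([0, 0, 736]) I_beam();
translate([726, -605, 0]) stool();
translate([726, 1097, 0]) stool();
translate([-668, 246, 0]) stool();
translate([2120, 246, 0]) stool();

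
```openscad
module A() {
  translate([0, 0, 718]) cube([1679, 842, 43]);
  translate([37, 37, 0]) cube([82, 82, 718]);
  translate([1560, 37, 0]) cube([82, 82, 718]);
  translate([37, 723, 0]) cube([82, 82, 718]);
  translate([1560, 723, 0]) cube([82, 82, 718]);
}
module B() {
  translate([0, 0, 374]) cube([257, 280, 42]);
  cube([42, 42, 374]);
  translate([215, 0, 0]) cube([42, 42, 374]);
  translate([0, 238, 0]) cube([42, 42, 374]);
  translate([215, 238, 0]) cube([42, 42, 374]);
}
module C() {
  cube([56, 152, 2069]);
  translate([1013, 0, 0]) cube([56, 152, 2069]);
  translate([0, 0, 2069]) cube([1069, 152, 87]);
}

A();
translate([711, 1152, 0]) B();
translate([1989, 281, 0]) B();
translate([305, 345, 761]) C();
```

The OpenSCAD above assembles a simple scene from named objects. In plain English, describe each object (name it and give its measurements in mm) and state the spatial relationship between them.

A is a table: top 1679 mm (x) × 842 mm (y), 43 mm thick, upper face at z = 761 mm, on four 82×82 mm square legs, each inset 37 mm from the nearest pair of top edges, running from z = 0 to the bottom of the top.

B is a four-legged stool. The seat is 257×280 mm, 42 mm thick, top at z = 416 mm. It stands on four square legs, each 42×42 mm in cross-section, from z = 0 to the seat underside, each flush with a corner of the seat.

C is a door frame. The clear opening is 957 mm wide and 2069 mm high. Two 56 mm wide jambs, 152 mm deep, stand either side of the opening from the floor to the top of the opening. A 87 mm thick head sits across the top of both jambs, spanning the full outside width of the frame.

Two stools sit around the table at the +y, +x sides. The door frame is on top of the table, centred.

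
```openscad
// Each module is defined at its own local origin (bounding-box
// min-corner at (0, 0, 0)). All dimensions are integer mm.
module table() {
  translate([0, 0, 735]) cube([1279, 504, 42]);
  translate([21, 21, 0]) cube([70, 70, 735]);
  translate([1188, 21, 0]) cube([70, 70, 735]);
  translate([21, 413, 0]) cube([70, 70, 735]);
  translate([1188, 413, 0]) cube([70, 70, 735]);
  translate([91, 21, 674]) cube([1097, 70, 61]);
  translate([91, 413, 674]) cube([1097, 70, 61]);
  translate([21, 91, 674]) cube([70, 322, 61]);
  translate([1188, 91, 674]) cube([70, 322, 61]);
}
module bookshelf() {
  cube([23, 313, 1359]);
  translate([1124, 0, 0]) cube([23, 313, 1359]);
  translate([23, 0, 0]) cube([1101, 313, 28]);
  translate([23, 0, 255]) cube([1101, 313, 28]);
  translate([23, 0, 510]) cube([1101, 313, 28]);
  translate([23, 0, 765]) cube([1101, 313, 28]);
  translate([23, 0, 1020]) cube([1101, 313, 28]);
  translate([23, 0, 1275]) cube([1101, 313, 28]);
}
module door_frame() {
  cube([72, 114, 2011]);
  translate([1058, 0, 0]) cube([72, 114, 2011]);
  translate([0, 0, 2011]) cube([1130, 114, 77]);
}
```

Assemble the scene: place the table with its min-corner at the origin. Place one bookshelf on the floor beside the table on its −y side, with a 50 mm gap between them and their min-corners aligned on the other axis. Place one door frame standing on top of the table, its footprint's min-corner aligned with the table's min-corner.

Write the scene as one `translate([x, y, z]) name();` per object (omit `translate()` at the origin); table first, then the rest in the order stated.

table();
translate([0, -363, 0]) bookshelf();
translate([0, 0, 777]) door_frame();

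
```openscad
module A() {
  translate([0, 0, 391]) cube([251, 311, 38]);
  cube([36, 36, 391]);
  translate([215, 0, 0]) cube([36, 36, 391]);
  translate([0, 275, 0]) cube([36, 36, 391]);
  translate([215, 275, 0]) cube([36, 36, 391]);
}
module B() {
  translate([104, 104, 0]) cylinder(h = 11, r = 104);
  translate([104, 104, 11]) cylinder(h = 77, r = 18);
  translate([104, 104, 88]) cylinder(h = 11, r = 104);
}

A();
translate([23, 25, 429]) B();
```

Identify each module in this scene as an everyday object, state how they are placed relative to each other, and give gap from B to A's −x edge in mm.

The spool's min-x is at 23; the stool's min-x is 0; gap = 23 mm.

A is a stool. B is a spool. The spool is on top of the stool. The gap from the spool to the stool's −x edge is 23 mm.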